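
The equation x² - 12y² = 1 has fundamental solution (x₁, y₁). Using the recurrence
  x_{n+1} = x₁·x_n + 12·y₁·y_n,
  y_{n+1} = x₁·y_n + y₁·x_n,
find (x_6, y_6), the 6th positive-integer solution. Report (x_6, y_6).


Step 1: Find the fundamental solution (x₁, y₁) of x² - 12y² = 1.
  Expand √12 as a continued fraction. a₀ = ⌊√12⌋ = 3; iterate m_{k+1} = d_k·a_k − m_k, d_{k+1} = (12 − m_{k+1}²)/d_k, a_{k+1} = ⌊(a₀ + m_{k+1})/d_{k+1}⌋ (starting m₀ = 0, d₀ = 1), with convergents p_k = a_k·p_{k-1} + p_{k-2}, q_k = a_k·q_{k-1} + q_{k-2} (p₋₁ = 1, q₋₁ = 0):
  k = 0: a₀ = 3; p₀/q₀ = 3/1; p₀² − 12·q₀² = 9 − 12 = -3.
  k = 1: m = 3, d = 3, a = ⌊(3 + 3)/3⌋ = 2; p/q = (2·3 + 1)/(2·1 + 0) = 7/2; p² − 12·q² = 49 − 48 = 1.
  The first convergent with p² − 12·q² = 1 gives the fundamental solution (x₁, y₁) = (7, 2).
Step 2: Apply the recurrence (x_{n+1}, y_{n+1}) = (x₁x_n + 12y₁y_n, x₁y_n + y₁x_n) repeatedly.
  From (x_1, y_1) = (7, 2): x_2 = 7·7 + 12·2·2 = 97; y_2 = 7·2 + 2·7 = 28.
  From (x_2, y_2) = (97, 28): x_3 = 7·97 + 12·2·28 = 1351; y_3 = 7·28 + 2·97 = 390.
  From (x_3, y_3) = (1351, 390): x_4 = 7·1351 + 12·2·390 = 18817; y_4 = 7·390 + 2·1351 = 5432.
  From (x_4, y_4) = (18817, 5432): x_5 = 7·18817 + 12·2·5432 = 262087; y_5 = 7·5432 + 2·18817 = 75658.
  From (x_5, y_5) = (262087, 75658): x_6 = 7·262087 + 12·2·75658 = 3650401; y_6 = 7·75658 + 2·262087 = 1053780.
Step 3: Verify x_6² - 12·y_6² = 13325427460801 - 13325427460800 = 1 (should be 1). ✓

(x_1, y_1) = (7, 2); (x_6, y_6) = (3650401, 1053780).


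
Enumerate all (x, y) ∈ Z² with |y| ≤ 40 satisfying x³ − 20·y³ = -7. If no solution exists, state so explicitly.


The equation is x³ - 20y³ = -7. For fixed y, x³ = 20·y³ − 7, so a solution requires the RHS to be a perfect cube.
Strategy: iterate y from -40 to 40, compute RHS = 20·y³ − 7, and check whether it is a (positive or negative) perfect cube.
Check small values of y:
  y = 0: RHS = -7 is not a perfect cube.
  y = 1: RHS = 13 is not a perfect cube.
  y = -1: RHS = -27 = (-3)³ ⇒ x = -3 works.
  y = 2: RHS = 153 is not a perfect cube.
  y = -2: RHS = -167 is not a perfect cube.
  y = 3: RHS = 533 is not a perfect cube.
  y = -3: RHS = -547 is not a perfect cube.
Continuing the search up to |y| = 40 finds no further solutions beyond those listed.
Collected solutions: (-3, -1).

Solutions (with |y| ≤ 40): (-3, -1).


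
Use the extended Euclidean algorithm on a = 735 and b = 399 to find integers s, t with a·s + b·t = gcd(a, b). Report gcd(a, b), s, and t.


Euclidean algorithm on (735, 399) — divide until remainder is 0:
  735 = 1 · 399 + 336
  399 = 1 · 336 + 63
  336 = 5 · 63 + 21
  63 = 3 · 21 + 0
gcd(735, 399) = 21.
Track Bezout coefficients alongside the remainders: start with r₀ = 735 = a·1 + b·0 (s = 1, t = 0) and r₁ = 399 = a·0 + b·1 (s = 0, t = 1); each new remainder r_{k+1} = r_{k-1} − q_k·r_k inherits s_{k+1} = s_{k-1} − q_k·s_k, t_{k+1} = t_{k-1} − q_k·t_k, so r_k = a·s_k + b·t_k at every step:
  q = 1: r = 336, s = 1 − 1·0 = 1, t = 0 − 1·1 = -1  (check: 735·1 + 399·(-1) = 336)
  q = 1: r = 63, s = 0 − 1·1 = -1, t = 1 − 1·(-1) = 2  (check: 735·(-1) + 399·2 = 63)
  q = 5: r = 21, s = 1 − 5·(-1) = 6, t = -1 − 5·2 = -11  (check: 735·6 + 399·(-11) = 21)
The row with r = 21 (the gcd) gives the Bezout coefficients s = 6, t = -11.
Result: 735 · (6) + 399 · (-11) = 21.

gcd(735, 399) = 21; s = 6, t = -11 (check: 735·6 + 399·(-11) = 21).


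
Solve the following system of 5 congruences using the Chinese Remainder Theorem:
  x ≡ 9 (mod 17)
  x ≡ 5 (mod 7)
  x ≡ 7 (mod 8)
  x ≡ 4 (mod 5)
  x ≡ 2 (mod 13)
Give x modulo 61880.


Product of moduli M = 17 · 7 · 8 · 5 · 13 = 61880.
Merge one congruence at a time:
  Start: x ≡ 9 (mod 17).
  Combine with x ≡ 5 (mod 7); new modulus lcm = 119.
    Write x = 9 + 17·t and substitute into x ≡ 5 (mod 7): 17·t ≡ 5 − 9 = -4 (mod 7).
    Reduce coefficients mod 7: 3·t ≡ 3 (mod 7).
    The inverse of 3 mod 7 is 5 (since 3·5 = 15 = 2·7 + 1), so t ≡ 5·3 = 15 ≡ 1 (mod 7).
    Then x = 9 + 17·1 = 26, valid modulo lcm(17, 7) = 119: x ≡ 26 (mod 119).
  Combine with x ≡ 7 (mod 8); new modulus lcm = 952.
    Write x = 26 + 119·t and substitute into x ≡ 7 (mod 8): 119·t ≡ 7 − 26 = -19 (mod 8).
    Reduce coefficients mod 8: 7·t ≡ 5 (mod 8).
    The inverse of 7 mod 8 is 7 (since 7·7 = 49 = 6·8 + 1), so t ≡ 7·5 = 35 ≡ 3 (mod 8).
    Then x = 26 + 119·3 = 383, valid modulo lcm(119, 8) = 952: x ≡ 383 (mod 952).
  Combine with x ≡ 4 (mod 5); new modulus lcm = 4760.
    Write x = 383 + 952·t and substitute into x ≡ 4 (mod 5): 952·t ≡ 4 − 383 = -379 (mod 5).
    Reduce coefficients mod 5: 2·t ≡ 1 (mod 5).
    The inverse of 2 mod 5 is 3 (since 2·3 = 6 = 1·5 + 1), so t ≡ 3·1 = 3 ≡ 3 (mod 5).
    Then x = 383 + 952·3 = 3239, valid modulo lcm(952, 5) = 4760: x ≡ 3239 (mod 4760).
  Combine with x ≡ 2 (mod 13); new modulus lcm = 61880.
    Write x = 3239 + 4760·t and substitute into x ≡ 2 (mod 13): 4760·t ≡ 2 − 3239 = -3237 (mod 13).
    Reduce coefficients mod 13: 2·t ≡ 0 (mod 13).
    The inverse of 2 mod 13 is 7 (since 2·7 = 14 = 1·13 + 1), so t ≡ 7·0 = 0 ≡ 0 (mod 13).
    Then x = 3239 + 4760·0 = 3239, valid modulo lcm(4760, 13) = 61880: x ≡ 3239 (mod 61880).
Verify against each original: 3239 mod 17 = 9, 3239 mod 7 = 5, 3239 mod 8 = 7, 3239 mod 5 = 4, 3239 mod 13 = 2.

x ≡ 3239 (mod 61880).


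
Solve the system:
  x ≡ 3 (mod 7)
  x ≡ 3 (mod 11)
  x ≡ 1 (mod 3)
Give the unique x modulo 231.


Moduli 7, 11, 3 are pairwise coprime; by CRT there is a unique solution modulo M = 7 · 11 · 3 = 231.
Solve pairwise, accumulating the modulus:
  Start with x ≡ 3 (mod 7).
  Combine with x ≡ 3 (mod 11): since gcd(7, 11) = 1, we get a unique residue mod 77.
    Write x = 3 + 7·t and substitute into x ≡ 3 (mod 11): 7·t ≡ 3 − 3 = 0 (mod 11).
    The inverse of 7 mod 11 is 8 (since 7·8 = 56 = 5·11 + 1), so t ≡ 8·0 = 0 ≡ 0 (mod 11).
    Then x = 3 + 7·0 = 3, valid modulo lcm(7, 11) = 77: x ≡ 3 (mod 77).
  Combine with x ≡ 1 (mod 3): since gcd(77, 3) = 1, we get a unique residue mod 231.
    Write x = 3 + 77·t and substitute into x ≡ 1 (mod 3): 77·t ≡ 1 − 3 = -2 (mod 3).
    Reduce coefficients mod 3: 2·t ≡ 1 (mod 3).
    The inverse of 2 mod 3 is 2 (since 2·2 = 4 = 1·3 + 1), so t ≡ 2·1 = 2 ≡ 2 (mod 3).
    Then x = 3 + 77·2 = 157, valid modulo lcm(77, 3) = 231: x ≡ 157 (mod 231).
Verify: 157 mod 7 = 3 ✓, 157 mod 11 = 3 ✓, 157 mod 3 = 1 ✓.

x ≡ 157 (mod 231).


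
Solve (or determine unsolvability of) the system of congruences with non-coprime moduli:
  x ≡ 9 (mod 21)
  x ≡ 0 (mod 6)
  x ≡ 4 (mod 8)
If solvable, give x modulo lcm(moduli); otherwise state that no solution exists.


Moduli 21, 6, 8 are not pairwise coprime, so CRT works modulo lcm(m_i) when all pairwise compatibility conditions hold.
Pairwise compatibility: gcd(m_i, m_j) must divide a_i - a_j for every pair.
Merge one congruence at a time:
  Start: x ≡ 9 (mod 21).
  Combine with x ≡ 0 (mod 6): gcd(21, 6) = 3; 0 - 9 = -9, which IS divisible by 3, so compatible.
    Write x = 9 + 21·t and substitute into x ≡ 0 (mod 6): 21·t ≡ 0 − 9 = -9 (mod 6).
    Divide the congruence (and modulus) by g = 3: 7·t ≡ -3 (mod 2).
    Reduce coefficients mod 2: 1·t ≡ 1 (mod 2).
    So t ≡ 1 (mod 2).
    Then x = 9 + 21·1 = 30, valid modulo lcm(21, 6) = 42: x ≡ 30 (mod 42).
  Combine with x ≡ 4 (mod 8): gcd(42, 8) = 2; 4 - 30 = -26, which IS divisible by 2, so compatible.
    Write x = 30 + 42·t and substitute into x ≡ 4 (mod 8): 42·t ≡ 4 − 30 = -26 (mod 8).
    Divide the congruence (and modulus) by g = 2: 21·t ≡ -13 (mod 4).
    Reduce coefficients mod 4: 1·t ≡ 3 (mod 4).
    So t ≡ 3 (mod 4).
    Then x = 30 + 42·3 = 156, valid modulo lcm(42, 8) = 168: x ≡ 156 (mod 168).
Verify: 156 mod 21 = 9, 156 mod 6 = 0, 156 mod 8 = 4.

x ≡ 156 (mod 168).


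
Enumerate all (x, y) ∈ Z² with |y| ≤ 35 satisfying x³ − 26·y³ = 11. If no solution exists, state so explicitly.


The equation is x³ - 26y³ = 11. For fixed y, x³ = 26·y³ + 11, so a solution requires the RHS to be a perfect cube.
Strategy: iterate y from -35 to 35, compute RHS = 26·y³ + 11, and check whether it is a (positive or negative) perfect cube.
Check small values of y:
  y = 0: RHS = 11 is not a perfect cube.
  y = 1: RHS = 37 is not a perfect cube.
  y = -1: RHS = -15 is not a perfect cube.
  y = 2: RHS = 219 is not a perfect cube.
  y = -2: RHS = -197 is not a perfect cube.
  y = 3: RHS = 713 is not a perfect cube.
  y = -3: RHS = -691 is not a perfect cube.
Continuing the search up to |y| = 35 finds no solutions either.
No (x, y) in the scanned range satisfies the equation.

No integer solutions with |y| ≤ 35.


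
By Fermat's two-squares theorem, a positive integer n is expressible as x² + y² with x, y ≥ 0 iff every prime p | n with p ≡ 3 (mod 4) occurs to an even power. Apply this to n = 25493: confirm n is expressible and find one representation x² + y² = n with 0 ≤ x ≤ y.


Step 1: Factor n = 25493 = 13 · 37 · 53.
Step 2: Check the mod-4 condition on each prime factor: 13 ≡ 1 (mod 4), exponent 1; 37 ≡ 1 (mod 4), exponent 1; 53 ≡ 1 (mod 4), exponent 1.
All primes ≡ 3 (mod 4) appear to even exponent (or don't appear), so by the two-squares theorem n IS expressible as a sum of two squares.
Step 3: Build a representation. Here n = 13 · 37 · 53 is a product of primes ≡ 1 (mod 4). Each prime p ≡ 1 (mod 4) is itself a sum of two squares; find a² by testing p − a² for a perfect square:
  13: 13 − 1² = 12, 13 − 2² = 9 = 3² ⇒ 13 = 2² + 3².
  37: 37 − 1² = 36 = 6² ⇒ 37 = 1² + 6².
  53: 53 − 1² = 52, 53 − 2² = 49 = 7² ⇒ 53 = 2² + 7².
  Combine using the Brahmagupta–Fibonacci identity (a² + b²)(c² + d²) = (ac − bd)² + (ad + bc)² = (ac + bd)² + (ad − bc)²:
  13 · 37 = 481: from (2² + 3²)(1² + 6²), take (2·1 − 3·6, 2·6 + 3·1) = (2 − 18, 12 + 3) = (-16, 15); dropping signs (only squares matter) gives (16, 15); check 16² + 15² = 256 + 225 = 481 ✓.
  481 · 53 = 25493: from (16² + 15²)(2² + 7²), take (16·2 − 15·7, 16·7 + 15·2) = (32 − 105, 112 + 30) = (-73, 142); dropping signs (only squares matter) gives (73, 142); check 73² + 142² = 5329 + 20164 = 25493 ✓.
Step 4: Order so x ≤ y and verify: 73² + 142² = 5329 + 20164 = 25493 = n. ✓

n = 25493 = 73² + 142² (one valid representation with x ≤ y).


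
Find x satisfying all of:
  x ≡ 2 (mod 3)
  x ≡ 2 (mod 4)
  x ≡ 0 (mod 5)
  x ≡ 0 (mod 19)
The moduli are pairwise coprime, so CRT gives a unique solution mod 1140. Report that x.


Product of moduli M = 3 · 4 · 5 · 19 = 1140.
Merge one congruence at a time:
  Start: x ≡ 2 (mod 3).
  Combine with x ≡ 2 (mod 4); new modulus lcm = 12.
    Write x = 2 + 3·t and substitute into x ≡ 2 (mod 4): 3·t ≡ 2 − 2 = 0 (mod 4).
    The inverse of 3 mod 4 is 3 (since 3·3 = 9 = 2·4 + 1), so t ≡ 3·0 = 0 ≡ 0 (mod 4).
    Then x = 2 + 3·0 = 2, valid modulo lcm(3, 4) = 12: x ≡ 2 (mod 12).
  Combine with x ≡ 0 (mod 5); new modulus lcm = 60.
    Write x = 2 + 12·t and substitute into x ≡ 0 (mod 5): 12·t ≡ 0 − 2 = -2 (mod 5).
    Reduce coefficients mod 5: 2·t ≡ 3 (mod 5).
    The inverse of 2 mod 5 is 3 (since 2·3 = 6 = 1·5 + 1), so t ≡ 3·3 = 9 ≡ 4 (mod 5).
    Then x = 2 + 12·4 = 50, valid modulo lcm(12, 5) = 60: x ≡ 50 (mod 60).
  Combine with x ≡ 0 (mod 19); new modulus lcm = 1140.
    Write x = 50 + 60·t and substitute into x ≡ 0 (mod 19): 60·t ≡ 0 − 50 = -50 (mod 19).
    Reduce coefficients mod 19: 3·t ≡ 7 (mod 19).
    The inverse of 3 mod 19 is 13 (since 3·13 = 39 = 2·19 + 1), so t ≡ 13·7 = 91 ≡ 15 (mod 19).
    Then x = 50 + 60·15 = 950, valid modulo lcm(60, 19) = 1140: x ≡ 950 (mod 1140).
Verify against each original: 950 mod 3 = 2, 950 mod 4 = 2, 950 mod 5 = 0, 950 mod 19 = 0.

x ≡ 950 (mod 1140).


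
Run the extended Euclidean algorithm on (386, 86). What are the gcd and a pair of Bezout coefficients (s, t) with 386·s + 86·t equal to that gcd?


Euclidean algorithm on (386, 86) — divide until remainder is 0:
  386 = 4 · 86 + 42
  86 = 2 · 42 + 2
  42 = 21 · 2 + 0
gcd(386, 86) = 2.
Track Bezout coefficients alongside the remainders: start with r₀ = 386 = a·1 + b·0 (s = 1, t = 0) and r₁ = 86 = a·0 + b·1 (s = 0, t = 1); each new remainder r_{k+1} = r_{k-1} − q_k·r_k inherits s_{k+1} = s_{k-1} − q_k·s_k, t_{k+1} = t_{k-1} − q_k·t_k, so r_k = a·s_k + b·t_k at every step:
  q = 4: r = 42, s = 1 − 4·0 = 1, t = 0 − 4·1 = -4  (check: 386·1 + 86·(-4) = 42)
  q = 2: r = 2, s = 0 − 2·1 = -2, t = 1 − 2·(-4) = 9  (check: 386·(-2) + 86·9 = 2)
The row with r = 2 (the gcd) gives the Bezout coefficients s = -2, t = 9.
Result: 386 · (-2) + 86 · (9) = 2.

gcd(386, 86) = 2; s = -2, t = 9 (check: 386·(-2) + 86·9 = 2).


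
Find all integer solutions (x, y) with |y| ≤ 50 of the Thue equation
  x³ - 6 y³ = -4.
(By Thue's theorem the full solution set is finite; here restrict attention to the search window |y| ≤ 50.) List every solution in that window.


The equation is x³ - 6y³ = -4. For fixed y, x³ = 6·y³ − 4, so a solution requires the RHS to be a perfect cube.
Strategy: iterate y from -50 to 50, compute RHS = 6·y³ − 4, and check whether it is a (positive or negative) perfect cube.
Check small values of y:
  y = 0: RHS = -4 is not a perfect cube.
  y = 1: RHS = 2 is not a perfect cube.
  y = -1: RHS = -10 is not a perfect cube.
  y = 2: RHS = 44 is not a perfect cube.
  y = -2: RHS = -52 is not a perfect cube.
  y = 3: RHS = 158 is not a perfect cube.
  y = -3: RHS = -166 is not a perfect cube.
Continuing the search up to |y| = 50 finds no solutions either.
No (x, y) in the scanned range satisfies the equation.

No integer solutions with |y| ≤ 50.


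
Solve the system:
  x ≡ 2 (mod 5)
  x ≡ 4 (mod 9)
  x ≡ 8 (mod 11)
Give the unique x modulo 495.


Moduli 5, 9, 11 are pairwise coprime; by CRT there is a unique solution modulo M = 5 · 9 · 11 = 495.
Solve pairwise, accumulating the modulus:
  Start with x ≡ 2 (mod 5).
  Combine with x ≡ 4 (mod 9): since gcd(5, 9) = 1, we get a unique residue mod 45.
    Write x = 2 + 5·t and substitute into x ≡ 4 (mod 9): 5·t ≡ 4 − 2 = 2 (mod 9).
    The inverse of 5 mod 9 is 2 (since 5·2 = 10 = 1·9 + 1), so t ≡ 2·2 = 4 ≡ 4 (mod 9).
    Then x = 2 + 5·4 = 22, valid modulo lcm(5, 9) = 45: x ≡ 22 (mod 45).
  Combine with x ≡ 8 (mod 11): since gcd(45, 11) = 1, we get a unique residue mod 495.
    Write x = 22 + 45·t and substitute into x ≡ 8 (mod 11): 45·t ≡ 8 − 22 = -14 (mod 11).
    Reduce coefficients mod 11: 1·t ≡ 8 (mod 11).
    So t ≡ 8 (mod 11).
    Then x = 22 + 45·8 = 382, valid modulo lcm(45, 11) = 495: x ≡ 382 (mod 495).
Verify: 382 mod 5 = 2 ✓, 382 mod 9 = 4 ✓, 382 mod 11 = 8 ✓.

x ≡ 382 (mod 495).


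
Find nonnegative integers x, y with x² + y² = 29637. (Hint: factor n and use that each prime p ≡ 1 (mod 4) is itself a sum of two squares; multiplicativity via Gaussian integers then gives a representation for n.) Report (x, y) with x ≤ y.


Step 1: Factor n = 29637 = 3^2 · 37 · 89.
Step 2: Check the mod-4 condition on each prime factor: 3 ≡ 3 (mod 4), exponent 2 (must be even); 37 ≡ 1 (mod 4), exponent 1; 89 ≡ 1 (mod 4), exponent 1.
All primes ≡ 3 (mod 4) appear to even exponent (or don't appear), so by the two-squares theorem n IS expressible as a sum of two squares.
Step 3: Build a representation. Group n = k² · m with k = 3 and m = 37 · 89 = 3293 (a product of primes ≡ 1 (mod 4)); a representation of m scales to one of n via (k·x)² + (k·y)² = k²(x² + y²). Each prime p ≡ 1 (mod 4) is itself a sum of two squares; find a² by testing p − a² for a perfect square:
  37: 37 − 1² = 36 = 6² ⇒ 37 = 1² + 6².
  89: 89 − 1² = 88, 89 − 2² = 85, 89 − 3² = 80, 89 − 4² = 73, 89 − 5² = 64 = 8² ⇒ 89 = 5² + 8².
  Combine using the Brahmagupta–Fibonacci identity (a² + b²)(c² + d²) = (ac − bd)² + (ad + bc)² = (ac + bd)² + (ad − bc)²:
  37 · 89 = 3293: from (1² + 6²)(5² + 8²), take (1·5 − 6·8, 1·8 + 6·5) = (5 − 48, 8 + 30) = (-43, 38); dropping signs (only squares matter) gives (43, 38); check 43² + 38² = 1849 + 1444 = 3293 ✓.
  Scale by k = 3: (3·43, 3·38) = (129, 114).
Step 4: Order so x ≤ y and verify: 114² + 129² = 12996 + 16641 = 29637 = n. ✓

n = 29637 = 114² + 129² (one valid representation with x ≤ y).


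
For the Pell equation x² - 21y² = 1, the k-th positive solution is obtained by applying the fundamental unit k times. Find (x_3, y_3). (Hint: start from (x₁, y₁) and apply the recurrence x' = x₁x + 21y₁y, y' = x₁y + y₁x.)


Step 1: Find the fundamental solution (x₁, y₁) of x² - 21y² = 1.
  Expand √21 as a continued fraction. a₀ = ⌊√21⌋ = 4; iterate m_{k+1} = d_k·a_k − m_k, d_{k+1} = (21 − m_{k+1}²)/d_k, a_{k+1} = ⌊(a₀ + m_{k+1})/d_{k+1}⌋ (starting m₀ = 0, d₀ = 1), with convergents p_k = a_k·p_{k-1} + p_{k-2}, q_k = a_k·q_{k-1} + q_{k-2} (p₋₁ = 1, q₋₁ = 0):
  k = 0: a₀ = 4; p₀/q₀ = 4/1; p₀² − 21·q₀² = 16 − 21 = -5.
  k = 1: m = 4, d = 5, a = ⌊(4 + 4)/5⌋ = 1; p/q = (1·4 + 1)/(1·1 + 0) = 5/1; p² − 21·q² = 25 − 21 = 4.
  k = 2: m = 1, d = 4, a = ⌊(4 + 1)/4⌋ = 1; p/q = (1·5 + 4)/(1·1 + 1) = 9/2; p² − 21·q² = 81 − 84 = -3.
  k = 3: m = 3, d = 3, a = ⌊(4 + 3)/3⌋ = 2; p/q = (2·9 + 5)/(2·2 + 1) = 23/5; p² − 21·q² = 529 − 525 = 4.
  k = 4: m = 3, d = 4, a = ⌊(4 + 3)/4⌋ = 1; p/q = (1·23 + 9)/(1·5 + 2) = 32/7; p² − 21·q² = 1024 − 1029 = -5.
  k = 5: m = 1, d = 5, a = ⌊(4 + 1)/5⌋ = 1; p/q = (1·32 + 23)/(1·7 + 5) = 55/12; p² − 21·q² = 3025 − 3024 = 1.
  The first convergent with p² − 21·q² = 1 gives the fundamental solution (x₁, y₁) = (55, 12).
Step 2: Apply the recurrence (x_{n+1}, y_{n+1}) = (x₁x_n + 21y₁y_n, x₁y_n + y₁x_n) repeatedly.
  From (x_1, y_1) = (55, 12): x_2 = 55·55 + 21·12·12 = 6049; y_2 = 55·12 + 12·55 = 1320.
  From (x_2, y_2) = (6049, 1320): x_3 = 55·6049 + 21·12·1320 = 665335; y_3 = 55·1320 + 12·6049 = 145188.
Step 3: Verify x_3² - 21·y_3² = 442670662225 - 442670662224 = 1 (should be 1). ✓

(x_1, y_1) = (55, 12); (x_3, y_3) = (665335, 145188).


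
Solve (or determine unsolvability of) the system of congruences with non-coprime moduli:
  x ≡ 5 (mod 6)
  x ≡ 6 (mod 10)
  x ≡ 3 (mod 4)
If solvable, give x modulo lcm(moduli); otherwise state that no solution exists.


Moduli 6, 10, 4 are not pairwise coprime, so CRT works modulo lcm(m_i) when all pairwise compatibility conditions hold.
Pairwise compatibility: gcd(m_i, m_j) must divide a_i - a_j for every pair.
Merge one congruence at a time:
  Start: x ≡ 5 (mod 6).
  Combine with x ≡ 6 (mod 10): gcd(6, 10) = 2, and 6 - 5 = 1 is NOT divisible by 2.
    ⇒ system is inconsistent (no integer solution).

No solution (the system is inconsistent).


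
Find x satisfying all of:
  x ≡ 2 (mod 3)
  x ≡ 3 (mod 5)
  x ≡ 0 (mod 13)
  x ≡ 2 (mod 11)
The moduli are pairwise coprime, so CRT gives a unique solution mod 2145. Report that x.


Product of moduli M = 3 · 5 · 13 · 11 = 2145.
Merge one congruence at a time:
  Start: x ≡ 2 (mod 3).
  Combine with x ≡ 3 (mod 5); new modulus lcm = 15.
    Write x = 2 + 3·t and substitute into x ≡ 3 (mod 5): 3·t ≡ 3 − 2 = 1 (mod 5).
    The inverse of 3 mod 5 is 2 (since 3·2 = 6 = 1·5 + 1), so t ≡ 2·1 = 2 ≡ 2 (mod 5).
    Then x = 2 + 3·2 = 8, valid modulo lcm(3, 5) = 15: x ≡ 8 (mod 15).
  Combine with x ≡ 0 (mod 13); new modulus lcm = 195.
    Write x = 8 + 15·t and substitute into x ≡ 0 (mod 13): 15·t ≡ 0 − 8 = -8 (mod 13).
    Reduce coefficients mod 13: 2·t ≡ 5 (mod 13).
    The inverse of 2 mod 13 is 7 (since 2·7 = 14 = 1·13 + 1), so t ≡ 7·5 = 35 ≡ 9 (mod 13).
    Then x = 8 + 15·9 = 143, valid modulo lcm(15, 13) = 195: x ≡ 143 (mod 195).
  Combine with x ≡ 2 (mod 11); new modulus lcm = 2145.
    Write x = 143 + 195·t and substitute into x ≡ 2 (mod 11): 195·t ≡ 2 − 143 = -141 (mod 11).
    Reduce coefficients mod 11: 8·t ≡ 2 (mod 11).
    The inverse of 8 mod 11 is 7 (since 8·7 = 56 = 5·11 + 1), so t ≡ 7·2 = 14 ≡ 3 (mod 11).
    Then x = 143 + 195·3 = 728, valid modulo lcm(195, 11) = 2145: x ≡ 728 (mod 2145).
Verify against each original: 728 mod 3 = 2, 728 mod 5 = 3, 728 mod 13 = 0, 728 mod 11 = 2.

x ≡ 728 (mod 2145).


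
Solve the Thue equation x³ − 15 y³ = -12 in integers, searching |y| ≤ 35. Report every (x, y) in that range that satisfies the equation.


The equation is x³ - 15y³ = -12. For fixed y, x³ = 15·y³ − 12, so a solution requires the RHS to be a perfect cube.
Strategy: iterate y from -35 to 35, compute RHS = 15·y³ − 12, and check whether it is a (positive or negative) perfect cube.
Check small values of y:
  y = 0: RHS = -12 is not a perfect cube.
  y = 1: RHS = 3 is not a perfect cube.
  y = -1: RHS = -27 = (-3)³ ⇒ x = -3 works.
  y = 2: RHS = 108 is not a perfect cube.
  y = -2: RHS = -132 is not a perfect cube.
  y = 3: RHS = 393 is not a perfect cube.
  y = -3: RHS = -417 is not a perfect cube.
Continuing the search up to |y| = 35 finds no further solutions beyond those listed.
Collected solutions: (-3, -1).

Solutions (with |y| ≤ 35): (-3, -1).


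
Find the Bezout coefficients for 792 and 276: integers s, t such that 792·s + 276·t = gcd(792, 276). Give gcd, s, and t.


Euclidean algorithm on (792, 276) — divide until remainder is 0:
  792 = 2 · 276 + 240
  276 = 1 · 240 + 36
  240 = 6 · 36 + 24
  36 = 1 · 24 + 12
  24 = 2 · 12 + 0
gcd(792, 276) = 12.
Track Bezout coefficients alongside the remainders: start with r₀ = 792 = a·1 + b·0 (s = 1, t = 0) and r₁ = 276 = a·0 + b·1 (s = 0, t = 1); each new remainder r_{k+1} = r_{k-1} − q_k·r_k inherits s_{k+1} = s_{k-1} − q_k·s_k, t_{k+1} = t_{k-1} − q_k·t_k, so r_k = a·s_k + b·t_k at every step:
  q = 2: r = 240, s = 1 − 2·0 = 1, t = 0 − 2·1 = -2  (check: 792·1 + 276·(-2) = 240)
  q = 1: r = 36, s = 0 − 1·1 = -1, t = 1 − 1·(-2) = 3  (check: 792·(-1) + 276·3 = 36)
  q = 6: r = 24, s = 1 − 6·(-1) = 7, t = -2 − 6·3 = -20  (check: 792·7 + 276·(-20) = 24)
  q = 1: r = 12, s = -1 − 1·7 = -8, t = 3 − 1·(-20) = 23  (check: 792·(-8) + 276·23 = 12)
The row with r = 12 (the gcd) gives the Bezout coefficients s = -8, t = 23.
Result: 792 · (-8) + 276 · (23) = 12.

gcd(792, 276) = 12; s = -8, t = 23 (check: 792·(-8) + 276·23 = 12).


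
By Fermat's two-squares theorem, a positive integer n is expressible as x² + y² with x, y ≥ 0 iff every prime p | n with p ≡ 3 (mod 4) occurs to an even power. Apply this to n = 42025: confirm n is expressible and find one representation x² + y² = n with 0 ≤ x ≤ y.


Step 1: Factor n = 42025 = 5^2 · 41^2.
Step 2: Check the mod-4 condition on each prime factor: 5 ≡ 1 (mod 4), exponent 2; 41 ≡ 1 (mod 4), exponent 2.
All primes ≡ 3 (mod 4) appear to even exponent (or don't appear), so by the two-squares theorem n IS expressible as a sum of two squares.
Step 3: Build a representation. Group n = k² · m with k = 5 and m = 41 · 41 = 1681 (a product of primes ≡ 1 (mod 4)); a representation of m scales to one of n via (k·x)² + (k·y)² = k²(x² + y²). Each prime p ≡ 1 (mod 4) is itself a sum of two squares; find a² by testing p − a² for a perfect square:
  41: 41 − 1² = 40, 41 − 2² = 37, 41 − 3² = 32, 41 − 4² = 25 = 5² ⇒ 41 = 4² + 5².
  Combine using the Brahmagupta–Fibonacci identity (a² + b²)(c² + d²) = (ac − bd)² + (ad + bc)² = (ac + bd)² + (ad − bc)²:
  41 · 41 = 1681: from (4² + 5²)(4² + 5²), take (4·4 − 5·5, 4·5 + 5·4) = (16 − 25, 20 + 20) = (-9, 40); dropping signs (only squares matter) gives (9, 40); check 9² + 40² = 81 + 1600 = 1681 ✓.
  Scale by k = 5: (5·9, 5·40) = (45, 200).
Step 4: Order so x ≤ y and verify: 45² + 200² = 2025 + 40000 = 42025 = n. ✓

n = 42025 = 45² + 200² (one valid representation with x ≤ y).


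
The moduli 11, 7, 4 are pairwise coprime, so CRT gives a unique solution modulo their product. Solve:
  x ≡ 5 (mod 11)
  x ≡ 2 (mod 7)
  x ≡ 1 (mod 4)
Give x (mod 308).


Moduli 11, 7, 4 are pairwise coprime; by CRT there is a unique solution modulo M = 11 · 7 · 4 = 308.
Solve pairwise, accumulating the modulus:
  Start with x ≡ 5 (mod 11).
  Combine with x ≡ 2 (mod 7): since gcd(11, 7) = 1, we get a unique residue mod 77.
    Write x = 5 + 11·t and substitute into x ≡ 2 (mod 7): 11·t ≡ 2 − 5 = -3 (mod 7).
    Reduce coefficients mod 7: 4·t ≡ 4 (mod 7).
    The inverse of 4 mod 7 is 2 (since 4·2 = 8 = 1·7 + 1), so t ≡ 2·4 = 8 ≡ 1 (mod 7).
    Then x = 5 + 11·1 = 16, valid modulo lcm(11, 7) = 77: x ≡ 16 (mod 77).
  Combine with x ≡ 1 (mod 4): since gcd(77, 4) = 1, we get a unique residue mod 308.
    Write x = 16 + 77·t and substitute into x ≡ 1 (mod 4): 77·t ≡ 1 − 16 = -15 (mod 4).
    Reduce coefficients mod 4: 1·t ≡ 1 (mod 4).
    So t ≡ 1 (mod 4).
    Then x = 16 + 77·1 = 93, valid modulo lcm(77, 4) = 308: x ≡ 93 (mod 308).
Verify: 93 mod 11 = 5 ✓, 93 mod 7 = 2 ✓, 93 mod 4 = 1 ✓.

x ≡ 93 (mod 308).


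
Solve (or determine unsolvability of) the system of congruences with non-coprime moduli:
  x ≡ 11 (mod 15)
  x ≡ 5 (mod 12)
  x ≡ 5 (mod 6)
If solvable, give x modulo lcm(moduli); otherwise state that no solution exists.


Moduli 15, 12, 6 are not pairwise coprime, so CRT works modulo lcm(m_i) when all pairwise compatibility conditions hold.
Pairwise compatibility: gcd(m_i, m_j) must divide a_i - a_j for every pair.
Merge one congruence at a time:
  Start: x ≡ 11 (mod 15).
  Combine with x ≡ 5 (mod 12): gcd(15, 12) = 3; 5 - 11 = -6, which IS divisible by 3, so compatible.
    Write x = 11 + 15·t and substitute into x ≡ 5 (mod 12): 15·t ≡ 5 − 11 = -6 (mod 12).
    Divide the congruence (and modulus) by g = 3: 5·t ≡ -2 (mod 4).
    Reduce coefficients mod 4: 1·t ≡ 2 (mod 4).
    So t ≡ 2 (mod 4).
    Then x = 11 + 15·2 = 41, valid modulo lcm(15, 12) = 60: x ≡ 41 (mod 60).
  Combine with x ≡ 5 (mod 6): gcd(60, 6) = 6; 5 - 41 = -36, which IS divisible by 6, so compatible.
    Write x = 41 + 60·t and substitute into x ≡ 5 (mod 6): 60·t ≡ 5 − 41 = -36 (mod 6).
    Divide the congruence (and modulus) by g = 6: 10·t ≡ -6 (mod 1).
    Modulo 1 every t works; take t = 0.
    Then x = 41 + 60·0 = 41, valid modulo lcm(60, 6) = 60: x ≡ 41 (mod 60).
Verify: 41 mod 15 = 11, 41 mod 12 = 5, 41 mod 6 = 5.

x ≡ 41 (mod 60).


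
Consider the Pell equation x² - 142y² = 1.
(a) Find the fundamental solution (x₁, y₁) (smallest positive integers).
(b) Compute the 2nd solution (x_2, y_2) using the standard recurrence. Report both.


Step 1: Find the fundamental solution (x₁, y₁) of x² - 142y² = 1.
  Expand √142 as a continued fraction. a₀ = ⌊√142⌋ = 11; iterate m_{k+1} = d_k·a_k − m_k, d_{k+1} = (142 − m_{k+1}²)/d_k, a_{k+1} = ⌊(a₀ + m_{k+1})/d_{k+1}⌋ (starting m₀ = 0, d₀ = 1), with convergents p_k = a_k·p_{k-1} + p_{k-2}, q_k = a_k·q_{k-1} + q_{k-2} (p₋₁ = 1, q₋₁ = 0):
  k = 0: a₀ = 11; p₀/q₀ = 11/1; p₀² − 142·q₀² = 121 − 142 = -21.
  k = 1: m = 11, d = 21, a = ⌊(11 + 11)/21⌋ = 1; p/q = (1·11 + 1)/(1·1 + 0) = 12/1; p² − 142·q² = 144 − 142 = 2.
  k = 2: m = 10, d = 2, a = ⌊(11 + 10)/2⌋ = 10; p/q = (10·12 + 11)/(10·1 + 1) = 131/11; p² − 142·q² = 17161 − 17182 = -21.
  k = 3: m = 10, d = 21, a = ⌊(11 + 10)/21⌋ = 1; p/q = (1·131 + 12)/(1·11 + 1) = 143/12; p² − 142·q² = 20449 − 20448 = 1.
  The first convergent with p² − 142·q² = 1 gives the fundamental solution (x₁, y₁) = (143, 12).
Step 2: Apply the recurrence (x_{n+1}, y_{n+1}) = (x₁x_n + 142y₁y_n, x₁y_n + y₁x_n) repeatedly.
  From (x_1, y_1) = (143, 12): x_2 = 143·143 + 142·12·12 = 40897; y_2 = 143·12 + 12·143 = 3432.
Step 3: Verify x_2² - 142·y_2² = 1672564609 - 1672564608 = 1 (should be 1). ✓

(x_1, y_1) = (143, 12); (x_2, y_2) = (40897, 3432).


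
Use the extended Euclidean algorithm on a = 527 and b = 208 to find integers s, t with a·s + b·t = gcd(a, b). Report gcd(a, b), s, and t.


Euclidean algorithm on (527, 208) — divide until remainder is 0:
  527 = 2 · 208 + 111
  208 = 1 · 111 + 97
  111 = 1 · 97 + 14
  97 = 6 · 14 + 13
  14 = 1 · 13 + 1
  13 = 13 · 1 + 0
gcd(527, 208) = 1.
Track Bezout coefficients alongside the remainders: start with r₀ = 527 = a·1 + b·0 (s = 1, t = 0) and r₁ = 208 = a·0 + b·1 (s = 0, t = 1); each new remainder r_{k+1} = r_{k-1} − q_k·r_k inherits s_{k+1} = s_{k-1} − q_k·s_k, t_{k+1} = t_{k-1} − q_k·t_k, so r_k = a·s_k + b·t_k at every step:
  q = 2: r = 111, s = 1 − 2·0 = 1, t = 0 − 2·1 = -2  (check: 527·1 + 208·(-2) = 111)
  q = 1: r = 97, s = 0 − 1·1 = -1, t = 1 − 1·(-2) = 3  (check: 527·(-1) + 208·3 = 97)
  q = 1: r = 14, s = 1 − 1·(-1) = 2, t = -2 − 1·3 = -5  (check: 527·2 + 208·(-5) = 14)
  q = 6: r = 13, s = -1 − 6·2 = -13, t = 3 − 6·(-5) = 33  (check: 527·(-13) + 208·33 = 13)
  q = 1: r = 1, s = 2 − 1·(-13) = 15, t = -5 − 1·33 = -38  (check: 527·15 + 208·(-38) = 1)
The row with r = 1 (the gcd) gives the Bezout coefficients s = 15, t = -38.
Result: 527 · (15) + 208 · (-38) = 1.

gcd(527, 208) = 1; s = 15, t = -38 (check: 527·15 + 208·(-38) = 1).


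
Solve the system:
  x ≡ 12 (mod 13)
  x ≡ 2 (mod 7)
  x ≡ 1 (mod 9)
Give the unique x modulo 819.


Moduli 13, 7, 9 are pairwise coprime; by CRT there is a unique solution modulo M = 13 · 7 · 9 = 819.
Solve pairwise, accumulating the modulus:
  Start with x ≡ 12 (mod 13).
  Combine with x ≡ 2 (mod 7): since gcd(13, 7) = 1, we get a unique residue mod 91.
    Write x = 12 + 13·t and substitute into x ≡ 2 (mod 7): 13·t ≡ 2 − 12 = -10 (mod 7).
    Reduce coefficients mod 7: 6·t ≡ 4 (mod 7).
    The inverse of 6 mod 7 is 6 (since 6·6 = 36 = 5·7 + 1), so t ≡ 6·4 = 24 ≡ 3 (mod 7).
    Then x = 12 + 13·3 = 51, valid modulo lcm(13, 7) = 91: x ≡ 51 (mod 91).
  Combine with x ≡ 1 (mod 9): since gcd(91, 9) = 1, we get a unique residue mod 819.
    Write x = 51 + 91·t and substitute into x ≡ 1 (mod 9): 91·t ≡ 1 − 51 = -50 (mod 9).
    Reduce coefficients mod 9: 1·t ≡ 4 (mod 9).
    So t ≡ 4 (mod 9).
    Then x = 51 + 91·4 = 415, valid modulo lcm(91, 9) = 819: x ≡ 415 (mod 819).
Verify: 415 mod 13 = 12 ✓, 415 mod 7 = 2 ✓, 415 mod 9 = 1 ✓.

x ≡ 415 (mod 819).


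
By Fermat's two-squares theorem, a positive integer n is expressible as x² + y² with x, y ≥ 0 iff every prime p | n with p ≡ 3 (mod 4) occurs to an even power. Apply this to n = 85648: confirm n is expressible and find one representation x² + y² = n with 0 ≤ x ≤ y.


Step 1: Factor n = 85648 = 2^4 · 53 · 101.
Step 2: Check the mod-4 condition on each prime factor: 2 = 2 (special); 53 ≡ 1 (mod 4), exponent 1; 101 ≡ 1 (mod 4), exponent 1.
All primes ≡ 3 (mod 4) appear to even exponent (or don't appear), so by the two-squares theorem n IS expressible as a sum of two squares.
Step 3: Build a representation. Group n = k² · m with k = 4 and m = 53 · 101 = 5353 (a product of primes ≡ 1 (mod 4)); a representation of m scales to one of n via (k·x)² + (k·y)² = k²(x² + y²). Each prime p ≡ 1 (mod 4) is itself a sum of two squares; find a² by testing p − a² for a perfect square:
  53: 53 − 1² = 52, 53 − 2² = 49 = 7² ⇒ 53 = 2² + 7².
  101: 101 − 1² = 100 = 10² ⇒ 101 = 1² + 10².
  Combine using the Brahmagupta–Fibonacci identity (a² + b²)(c² + d²) = (ac − bd)² + (ad + bc)² = (ac + bd)² + (ad − bc)²:
  53 · 101 = 5353: from (2² + 7²)(1² + 10²), take (2·1 − 7·10, 2·10 + 7·1) = (2 − 70, 20 + 7) = (-68, 27); dropping signs (only squares matter) gives (68, 27); check 68² + 27² = 4624 + 729 = 5353 ✓.
  Scale by k = 4: (4·68, 4·27) = (272, 108).
Step 4: Order so x ≤ y and verify: 108² + 272² = 11664 + 73984 = 85648 = n. ✓

n = 85648 = 108² + 272² (one valid representation with x ≤ y).


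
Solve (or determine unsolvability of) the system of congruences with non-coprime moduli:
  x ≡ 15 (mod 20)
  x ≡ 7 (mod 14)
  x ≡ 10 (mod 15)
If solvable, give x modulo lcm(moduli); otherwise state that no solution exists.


Moduli 20, 14, 15 are not pairwise coprime, so CRT works modulo lcm(m_i) when all pairwise compatibility conditions hold.
Pairwise compatibility: gcd(m_i, m_j) must divide a_i - a_j for every pair.
Merge one congruence at a time:
  Start: x ≡ 15 (mod 20).
  Combine with x ≡ 7 (mod 14): gcd(20, 14) = 2; 7 - 15 = -8, which IS divisible by 2, so compatible.
    Write x = 15 + 20·t and substitute into x ≡ 7 (mod 14): 20·t ≡ 7 − 15 = -8 (mod 14).
    Divide the congruence (and modulus) by g = 2: 10·t ≡ -4 (mod 7).
    Reduce coefficients mod 7: 3·t ≡ 3 (mod 7).
    The inverse of 3 mod 7 is 5 (since 3·5 = 15 = 2·7 + 1), so t ≡ 5·3 = 15 ≡ 1 (mod 7).
    Then x = 15 + 20·1 = 35, valid modulo lcm(20, 14) = 140: x ≡ 35 (mod 140).
  Combine with x ≡ 10 (mod 15): gcd(140, 15) = 5; 10 - 35 = -25, which IS divisible by 5, so compatible.
    Write x = 35 + 140·t and substitute into x ≡ 10 (mod 15): 140·t ≡ 10 − 35 = -25 (mod 15).
    Divide the congruence (and modulus) by g = 5: 28·t ≡ -5 (mod 3).
    Reduce coefficients mod 3: 1·t ≡ 1 (mod 3).
    So t ≡ 1 (mod 3).
    Then x = 35 + 140·1 = 175, valid modulo lcm(140, 15) = 420: x ≡ 175 (mod 420).
Verify: 175 mod 20 = 15, 175 mod 14 = 7, 175 mod 15 = 10.

x ≡ 175 (mod 420).


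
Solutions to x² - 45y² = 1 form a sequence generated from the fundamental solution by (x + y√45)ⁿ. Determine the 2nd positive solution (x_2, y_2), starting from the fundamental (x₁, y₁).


Step 1: Find the fundamental solution (x₁, y₁) of x² - 45y² = 1.
  Expand √45 as a continued fraction. a₀ = ⌊√45⌋ = 6; iterate m_{k+1} = d_k·a_k − m_k, d_{k+1} = (45 − m_{k+1}²)/d_k, a_{k+1} = ⌊(a₀ + m_{k+1})/d_{k+1}⌋ (starting m₀ = 0, d₀ = 1), with convergents p_k = a_k·p_{k-1} + p_{k-2}, q_k = a_k·q_{k-1} + q_{k-2} (p₋₁ = 1, q₋₁ = 0):
  k = 0: a₀ = 6; p₀/q₀ = 6/1; p₀² − 45·q₀² = 36 − 45 = -9.
  k = 1: m = 6, d = 9, a = ⌊(6 + 6)/9⌋ = 1; p/q = (1·6 + 1)/(1·1 + 0) = 7/1; p² − 45·q² = 49 − 45 = 4.
  k = 2: m = 3, d = 4, a = ⌊(6 + 3)/4⌋ = 2; p/q = (2·7 + 6)/(2·1 + 1) = 20/3; p² − 45·q² = 400 − 405 = -5.
  k = 3: m = 5, d = 5, a = ⌊(6 + 5)/5⌋ = 2; p/q = (2·20 + 7)/(2·3 + 1) = 47/7; p² − 45·q² = 2209 − 2205 = 4.
  k = 4: m = 5, d = 4, a = ⌊(6 + 5)/4⌋ = 2; p/q = (2·47 + 20)/(2·7 + 3) = 114/17; p² − 45·q² = 12996 − 13005 = -9.
  k = 5: m = 3, d = 9, a = ⌊(6 + 3)/9⌋ = 1; p/q = (1·114 + 47)/(1·17 + 7) = 161/24; p² − 45·q² = 25921 − 25920 = 1.
  The first convergent with p² − 45·q² = 1 gives the fundamental solution (x₁, y₁) = (161, 24).
Step 2: Apply the recurrence (x_{n+1}, y_{n+1}) = (x₁x_n + 45y₁y_n, x₁y_n + y₁x_n) repeatedly.
  From (x_1, y_1) = (161, 24): x_2 = 161·161 + 45·24·24 = 51841; y_2 = 161·24 + 24·161 = 7728.
Step 3: Verify x_2² - 45·y_2² = 2687489281 - 2687489280 = 1 (should be 1). ✓

(x_1, y_1) = (161, 24); (x_2, y_2) = (51841, 7728).


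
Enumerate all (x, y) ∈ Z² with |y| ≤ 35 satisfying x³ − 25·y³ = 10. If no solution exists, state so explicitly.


The equation is x³ - 25y³ = 10. For fixed y, x³ = 25·y³ + 10, so a solution requires the RHS to be a perfect cube.
Strategy: iterate y from -35 to 35, compute RHS = 25·y³ + 10, and check whether it is a (positive or negative) perfect cube.
Check small values of y:
  y = 0: RHS = 10 is not a perfect cube.
  y = 1: RHS = 35 is not a perfect cube.
  y = -1: RHS = -15 is not a perfect cube.
  y = 2: RHS = 210 is not a perfect cube.
  y = -2: RHS = -190 is not a perfect cube.
  y = 3: RHS = 685 is not a perfect cube.
  y = -3: RHS = -665 is not a perfect cube.
Continuing the search up to |y| = 35 finds no solutions either.
No (x, y) in the scanned range satisfies the equation.

No integer solutions with |y| ≤ 35.


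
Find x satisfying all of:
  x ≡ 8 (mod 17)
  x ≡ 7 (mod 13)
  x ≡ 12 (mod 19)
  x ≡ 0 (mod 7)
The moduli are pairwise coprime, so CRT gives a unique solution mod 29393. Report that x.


Product of moduli M = 17 · 13 · 19 · 7 = 29393.
Merge one congruence at a time:
  Start: x ≡ 8 (mod 17).
  Combine with x ≡ 7 (mod 13); new modulus lcm = 221.
    Write x = 8 + 17·t and substitute into x ≡ 7 (mod 13): 17·t ≡ 7 − 8 = -1 (mod 13).
    Reduce coefficients mod 13: 4·t ≡ 12 (mod 13).
    The inverse of 4 mod 13 is 10 (since 4·10 = 40 = 3·13 + 1), so t ≡ 10·12 = 120 ≡ 3 (mod 13).
    Then x = 8 + 17·3 = 59, valid modulo lcm(17, 13) = 221: x ≡ 59 (mod 221).
  Combine with x ≡ 12 (mod 19); new modulus lcm = 4199.
    Write x = 59 + 221·t and substitute into x ≡ 12 (mod 19): 221·t ≡ 12 − 59 = -47 (mod 19).
    Reduce coefficients mod 19: 12·t ≡ 10 (mod 19).
    The inverse of 12 mod 19 is 8 (since 12·8 = 96 = 5·19 + 1), so t ≡ 8·10 = 80 ≡ 4 (mod 19).
    Then x = 59 + 221·4 = 943, valid modulo lcm(221, 19) = 4199: x ≡ 943 (mod 4199).
  Combine with x ≡ 0 (mod 7); new modulus lcm = 29393.
    Write x = 943 + 4199·t and substitute into x ≡ 0 (mod 7): 4199·t ≡ 0 − 943 = -943 (mod 7).
    Reduce coefficients mod 7: 6·t ≡ 2 (mod 7).
    The inverse of 6 mod 7 is 6 (since 6·6 = 36 = 5·7 + 1), so t ≡ 6·2 = 12 ≡ 5 (mod 7).
    Then x = 943 + 4199·5 = 21938, valid modulo lcm(4199, 7) = 29393: x ≡ 21938 (mod 29393).
Verify against each original: 21938 mod 17 = 8, 21938 mod 13 = 7, 21938 mod 19 = 12, 21938 mod 7 = 0.

x ≡ 21938 (mod 29393).


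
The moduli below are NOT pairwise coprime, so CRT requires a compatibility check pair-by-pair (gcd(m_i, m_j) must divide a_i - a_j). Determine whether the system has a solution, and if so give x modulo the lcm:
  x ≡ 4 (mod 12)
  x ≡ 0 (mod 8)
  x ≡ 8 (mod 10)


Moduli 12, 8, 10 are not pairwise coprime, so CRT works modulo lcm(m_i) when all pairwise compatibility conditions hold.
Pairwise compatibility: gcd(m_i, m_j) must divide a_i - a_j for every pair.
Merge one congruence at a time:
  Start: x ≡ 4 (mod 12).
  Combine with x ≡ 0 (mod 8): gcd(12, 8) = 4; 0 - 4 = -4, which IS divisible by 4, so compatible.
    Write x = 4 + 12·t and substitute into x ≡ 0 (mod 8): 12·t ≡ 0 − 4 = -4 (mod 8).
    Divide the congruence (and modulus) by g = 4: 3·t ≡ -1 (mod 2).
    Reduce coefficients mod 2: 1·t ≡ 1 (mod 2).
    So t ≡ 1 (mod 2).
    Then x = 4 + 12·1 = 16, valid modulo lcm(12, 8) = 24: x ≡ 16 (mod 24).
  Combine with x ≡ 8 (mod 10): gcd(24, 10) = 2; 8 - 16 = -8, which IS divisible by 2, so compatible.
    Write x = 16 + 24·t and substitute into x ≡ 8 (mod 10): 24·t ≡ 8 − 16 = -8 (mod 10).
    Divide the congruence (and modulus) by g = 2: 12·t ≡ -4 (mod 5).
    Reduce coefficients mod 5: 2·t ≡ 1 (mod 5).
    The inverse of 2 mod 5 is 3 (since 2·3 = 6 = 1·5 + 1), so t ≡ 3·1 = 3 ≡ 3 (mod 5).
    Then x = 16 + 24·3 = 88, valid modulo lcm(24, 10) = 120: x ≡ 88 (mod 120).
Verify: 88 mod 12 = 4, 88 mod 8 = 0, 88 mod 10 = 8.

x ≡ 88 (mod 120).


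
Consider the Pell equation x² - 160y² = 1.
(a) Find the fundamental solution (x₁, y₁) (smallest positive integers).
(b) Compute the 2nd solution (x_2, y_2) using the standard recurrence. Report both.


Step 1: Find the fundamental solution (x₁, y₁) of x² - 160y² = 1.
  Expand √160 as a continued fraction. a₀ = ⌊√160⌋ = 12; iterate m_{k+1} = d_k·a_k − m_k, d_{k+1} = (160 − m_{k+1}²)/d_k, a_{k+1} = ⌊(a₀ + m_{k+1})/d_{k+1}⌋ (starting m₀ = 0, d₀ = 1), with convergents p_k = a_k·p_{k-1} + p_{k-2}, q_k = a_k·q_{k-1} + q_{k-2} (p₋₁ = 1, q₋₁ = 0):
  k = 0: a₀ = 12; p₀/q₀ = 12/1; p₀² − 160·q₀² = 144 − 160 = -16.
  k = 1: m = 12, d = 16, a = ⌊(12 + 12)/16⌋ = 1; p/q = (1·12 + 1)/(1·1 + 0) = 13/1; p² − 160·q² = 169 − 160 = 9.
  k = 2: m = 4, d = 9, a = ⌊(12 + 4)/9⌋ = 1; p/q = (1·13 + 12)/(1·1 + 1) = 25/2; p² − 160·q² = 625 − 640 = -15.
  k = 3: m = 5, d = 15, a = ⌊(12 + 5)/15⌋ = 1; p/q = (1·25 + 13)/(1·2 + 1) = 38/3; p² − 160·q² = 1444 − 1440 = 4.
  k = 4: m = 10, d = 4, a = ⌊(12 + 10)/4⌋ = 5; p/q = (5·38 + 25)/(5·3 + 2) = 215/17; p² − 160·q² = 46225 − 46240 = -15.
  k = 5: m = 10, d = 15, a = ⌊(12 + 10)/15⌋ = 1; p/q = (1·215 + 38)/(1·17 + 3) = 253/20; p² − 160·q² = 64009 − 64000 = 9.
  k = 6: m = 5, d = 9, a = ⌊(12 + 5)/9⌋ = 1; p/q = (1·253 + 215)/(1·20 + 17) = 468/37; p² − 160·q² = 219024 − 219040 = -16.
  k = 7: m = 4, d = 16, a = ⌊(12 + 4)/16⌋ = 1; p/q = (1·468 + 253)/(1·37 + 20) = 721/57; p² − 160·q² = 519841 − 519840 = 1.
  The first convergent with p² − 160·q² = 1 gives the fundamental solution (x₁, y₁) = (721, 57).
Step 2: Apply the recurrence (x_{n+1}, y_{n+1}) = (x₁x_n + 160y₁y_n, x₁y_n + y₁x_n) repeatedly.
  From (x_1, y_1) = (721, 57): x_2 = 721·721 + 160·57·57 = 1039681; y_2 = 721·57 + 57·721 = 82194.
Step 3: Verify x_2² - 160·y_2² = 1080936581761 - 1080936581760 = 1 (should be 1). ✓

(x_1, y_1) = (721, 57); (x_2, y_2) = (1039681, 82194).
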